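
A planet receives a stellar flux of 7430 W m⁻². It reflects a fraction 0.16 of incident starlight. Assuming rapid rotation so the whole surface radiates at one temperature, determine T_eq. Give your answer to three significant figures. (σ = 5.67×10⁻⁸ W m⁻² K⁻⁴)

T_eq ≈ 407 K

Energy balance: absorbed = emitted ⇒ πR²·S(1−A) = 4πR²·σT_eq⁴, so T_eq⁴ = S(1−A)/(4σ).
T_eq = [7430 × 0.84 / (4 × 5.67×10⁻⁸)]^(1/4) = (2.75×10¹⁰)^(1/4) = 407 K.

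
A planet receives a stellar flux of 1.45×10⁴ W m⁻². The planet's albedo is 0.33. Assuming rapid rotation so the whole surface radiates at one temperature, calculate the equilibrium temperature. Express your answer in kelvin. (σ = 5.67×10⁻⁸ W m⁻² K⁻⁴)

T_eq ≈ 455 K

Energy balance: absorbed = emitted ⇒ πR²·S(1−A) = 4πR²·σT_eq⁴, so T_eq⁴ = S(1−A)/(4σ).
T_eq = [1.45×10⁴ × 0.67 / (4 × 5.67×10⁻⁸)]^(1/4) = (4.28×10¹⁰)^(1/4) = 455 K.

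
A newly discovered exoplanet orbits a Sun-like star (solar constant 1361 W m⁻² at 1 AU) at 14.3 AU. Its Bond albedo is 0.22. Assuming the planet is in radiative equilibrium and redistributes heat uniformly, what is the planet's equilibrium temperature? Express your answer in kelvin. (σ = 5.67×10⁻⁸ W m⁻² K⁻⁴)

T_eq ≈ 69.2 K

Flux at 14.3 AU: S = 1361/14.3² = 6.66 W m⁻².
Energy balance: absorbed = emitted ⇒ πR²·S(1−A) = 4πR²·σT_eq⁴, so T_eq⁴ = S(1−A)/(4σ).
T_eq = [6.66 × 0.78 / (4 × 5.67×10⁻⁸)]^(1/4) = (2.29×10⁷)^(1/4) = 69.2 K.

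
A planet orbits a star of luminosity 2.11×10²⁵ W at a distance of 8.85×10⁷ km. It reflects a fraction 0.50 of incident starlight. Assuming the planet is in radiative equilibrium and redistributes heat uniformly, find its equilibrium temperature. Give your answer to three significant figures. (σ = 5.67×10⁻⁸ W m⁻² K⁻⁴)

d = 8.85×10⁷ km = 8.85×10¹⁰ m.
Flux: S = L/(4πd²) = 2.11×10²⁵/(4π×(8.85×10¹⁰)²) = 214 W m⁻².
Energy balance: absorbed = emitted ⇒ πR²·S(1−A) = 4πR²·σT_eq⁴, so T_eq⁴ = S(1−A)/(4σ).
T_eq = [214 × 0.50 / (4 × 5.67×10⁻⁸)]^(1/4) = (4.73×10⁸)^(1/4) = 147 K.

T_eq ≈ 147 K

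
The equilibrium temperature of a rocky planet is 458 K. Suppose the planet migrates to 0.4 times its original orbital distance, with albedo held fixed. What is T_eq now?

T_eq ≈ 724 K

T_eq ∝ L^(1/4) · d^(−1/2).
T′ = 458 / 0.4^(1/2) = 724 K.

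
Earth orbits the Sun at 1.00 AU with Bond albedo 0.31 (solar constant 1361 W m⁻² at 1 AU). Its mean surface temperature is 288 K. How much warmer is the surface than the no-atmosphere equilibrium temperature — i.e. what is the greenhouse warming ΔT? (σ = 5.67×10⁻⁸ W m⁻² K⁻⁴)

S = 1361/1.00² = 1361 W m⁻².
T_eq = [S(1−A)/(4σ)]^(1/4) = [1361×0.69/(4×5.67×10⁻⁸)]^(1/4) = 253.7 K.
ΔT = T_surf − T_eq = 288 − 253.7.

ΔT ≈ 34.3 K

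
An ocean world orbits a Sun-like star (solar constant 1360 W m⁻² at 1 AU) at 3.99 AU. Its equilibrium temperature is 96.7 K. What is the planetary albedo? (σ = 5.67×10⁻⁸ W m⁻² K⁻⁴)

A ≈ 0.77

Flux at 3.99 AU: S = 1360/3.99² = 85.4 W m⁻².
From T_eq⁴ = S(1−A)/(4σ): 1−A = 4σT_eq⁴/S.
1−A = 4 × 5.67×10⁻⁸ × (96.7)⁴ / 85.4 = 0.232.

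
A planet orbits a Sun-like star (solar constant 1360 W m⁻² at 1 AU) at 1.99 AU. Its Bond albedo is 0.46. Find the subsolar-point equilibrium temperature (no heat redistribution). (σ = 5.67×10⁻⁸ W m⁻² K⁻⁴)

T_ss ≈ 239 K

Flux at 1.99 AU: S = 1360/1.99² = 343 W m⁻².
At the subsolar point the surface absorbs S(1−A) and emits σT⁴ per unit area — no factor of 4, since only the local patch is in balance.
T = [343 × 0.54 / 5.67×10⁻⁸]^(1/4) = (3.27×10⁹)^(1/4) = 239 K.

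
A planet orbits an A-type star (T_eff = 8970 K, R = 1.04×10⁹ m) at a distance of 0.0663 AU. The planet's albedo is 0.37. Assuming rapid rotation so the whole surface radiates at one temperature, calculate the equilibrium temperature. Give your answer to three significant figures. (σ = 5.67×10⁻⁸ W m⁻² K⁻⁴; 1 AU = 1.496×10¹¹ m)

T_eq ≈ 1830 K

d = 0.0663 AU = 9.92×10⁹ m.
L = 4πR_⋆²σT_⋆⁴ = 4π(1.04×10⁹)² × 5.67×10⁻⁸ × (8970)⁴ = 4.99×10²⁷ W.
S = L/(4πd²) = 4.04×10⁶ W m⁻².
Energy balance: absorbed = emitted ⇒ πR²·S(1−A) = 4πR²·σT_eq⁴, so T_eq⁴ = S(1−A)/(4σ).
T_eq = [4.04×10⁶ × 0.63 / (4 × 5.67×10⁻⁸)]^(1/4) = (1.12×10¹³)^(1/4) = 1830 K.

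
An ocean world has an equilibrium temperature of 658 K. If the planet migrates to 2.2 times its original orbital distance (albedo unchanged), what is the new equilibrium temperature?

T_eq ≈ 444 K

T_eq ∝ L^(1/4) · d^(−1/2).
T′ = 658 / 2.2^(1/2) = 444 K.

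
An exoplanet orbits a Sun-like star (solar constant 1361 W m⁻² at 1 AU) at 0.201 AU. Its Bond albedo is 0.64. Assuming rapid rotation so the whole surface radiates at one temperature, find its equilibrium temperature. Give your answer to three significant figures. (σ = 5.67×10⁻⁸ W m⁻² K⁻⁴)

Flux at 0.201 AU: S = 1361/0.201² = 3.37×10⁴ W m⁻².
Energy balance: absorbed = emitted ⇒ πR²·S(1−A) = 4πR²·σT_eq⁴, so T_eq⁴ = S(1−A)/(4σ).
T_eq = [3.37×10⁴ × 0.36 / (4 × 5.67×10⁻⁸)]^(1/4) = (5.35×10¹⁰)^(1/4) = 481 K.

T_eq ≈ 481 K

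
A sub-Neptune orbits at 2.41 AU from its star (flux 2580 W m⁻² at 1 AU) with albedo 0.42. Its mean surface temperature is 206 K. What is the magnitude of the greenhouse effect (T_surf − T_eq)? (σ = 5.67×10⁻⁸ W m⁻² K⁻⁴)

S = 2580/2.41² = 444.2 W m⁻².
T_eq = [S(1−A)/(4σ)]^(1/4) = [444.2×0.58/(4×5.67×10⁻⁸)]^(1/4) = 183.6 K.
ΔT = T_surf − T_eq = 206 − 183.6.

ΔT ≈ 22.4 K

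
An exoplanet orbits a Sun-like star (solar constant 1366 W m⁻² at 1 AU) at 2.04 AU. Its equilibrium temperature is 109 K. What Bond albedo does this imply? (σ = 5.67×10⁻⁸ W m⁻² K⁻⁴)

A ≈ 0.90

Flux at 2.04 AU: S = 1366/2.04² = 328 W m⁻².
From T_eq⁴ = S(1−A)/(4σ): 1−A = 4σT_eq⁴/S.
1−A = 4 × 5.67×10⁻⁸ × (109)⁴ / 328 = 0.098.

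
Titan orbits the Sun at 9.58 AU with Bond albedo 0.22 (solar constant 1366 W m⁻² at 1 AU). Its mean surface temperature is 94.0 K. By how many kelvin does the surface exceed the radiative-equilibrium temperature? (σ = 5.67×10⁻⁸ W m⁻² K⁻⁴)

ΔT ≈ 9.4 K

S = 1366/9.58² = 14.88 W m⁻².
T_eq = [S(1−A)/(4σ)]^(1/4) = [14.88×0.78/(4×5.67×10⁻⁸)]^(1/4) = 84.6 K.
ΔT = T_surf − T_eq = 94 − 84.6.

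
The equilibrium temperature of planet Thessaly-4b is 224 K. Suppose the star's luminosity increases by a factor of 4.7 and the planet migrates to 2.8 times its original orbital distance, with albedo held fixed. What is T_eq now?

T_eq ≈ 197 K

T_eq ∝ L^(1/4) · d^(−1/2).
T′ = 224 × 4.7^(1/4) / 2.8^(1/2) = 197 K.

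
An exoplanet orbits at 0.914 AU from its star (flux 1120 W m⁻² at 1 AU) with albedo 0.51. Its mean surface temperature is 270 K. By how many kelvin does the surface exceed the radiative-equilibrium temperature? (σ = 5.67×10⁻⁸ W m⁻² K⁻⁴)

S = 1120/0.914² = 1341 W m⁻².
T_eq = [S(1−A)/(4σ)]^(1/4) = [1341×0.49/(4×5.67×10⁻⁸)]^(1/4) = 232.0 K.
ΔT = T_surf − T_eq = 270 − 232.0.

ΔT ≈ 38.0 K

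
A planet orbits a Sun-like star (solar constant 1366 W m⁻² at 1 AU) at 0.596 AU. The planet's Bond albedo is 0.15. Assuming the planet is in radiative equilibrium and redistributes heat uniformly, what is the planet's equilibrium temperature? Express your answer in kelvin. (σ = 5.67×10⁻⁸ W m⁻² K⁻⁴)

T_eq ≈ 346 K

Flux at 0.596 AU: S = 1366/0.596² = 3850 W m⁻².
Energy balance: absorbed = emitted ⇒ πR²·S(1−A) = 4πR²·σT_eq⁴, so T_eq⁴ = S(1−A)/(4σ).
T_eq = [3850 × 0.85 / (4 × 5.67×10⁻⁸)]^(1/4) = (1.44×10¹⁰)^(1/4) = 346 K.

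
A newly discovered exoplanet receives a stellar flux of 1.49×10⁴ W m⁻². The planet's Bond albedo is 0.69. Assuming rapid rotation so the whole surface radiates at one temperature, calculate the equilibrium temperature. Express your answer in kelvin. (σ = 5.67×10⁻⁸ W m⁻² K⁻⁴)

T_eq ≈ 378 K

Energy balance: absorbed = emitted ⇒ πR²·S(1−A) = 4πR²·σT_eq⁴, so T_eq⁴ = S(1−A)/(4σ).
T_eq = [1.49×10⁴ × 0.31 / (4 × 5.67×10⁻⁸)]^(1/4) = (2.04×10¹⁰)^(1/4) = 378 K.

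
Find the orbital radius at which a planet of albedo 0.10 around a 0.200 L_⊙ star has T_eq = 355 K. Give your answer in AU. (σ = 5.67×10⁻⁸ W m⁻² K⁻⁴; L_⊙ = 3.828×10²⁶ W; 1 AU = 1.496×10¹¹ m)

L = 0.200 × 3.828×10²⁶ = 7.66×10²⁵ W.
From T_eq⁴ = L(1−A)/(16πσd²): d = √[L(1−A)/(16πσT_eq⁴)].
d = √[7.66×10²⁵ × 0.90 / (16π × 5.67×10⁻⁸ × (355)⁴)] = 3.90×10¹⁰ m = 0.261 AU.

d ≈ 0.261 AU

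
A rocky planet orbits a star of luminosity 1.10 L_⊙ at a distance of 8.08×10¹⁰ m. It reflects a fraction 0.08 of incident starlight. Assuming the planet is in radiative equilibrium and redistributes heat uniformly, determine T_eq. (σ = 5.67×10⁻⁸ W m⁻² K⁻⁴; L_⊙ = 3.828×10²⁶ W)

L = 1.10 × 3.828×10²⁶ = 4.21×10²⁶ W.
Flux: S = L/(4πd²) = 4.21×10²⁶/(4π×(8.08×10¹⁰)²) = 5130 W m⁻².
Energy balance: absorbed = emitted ⇒ πR²·S(1−A) = 4πR²·σT_eq⁴, so T_eq⁴ = S(1−A)/(4σ).
T_eq = [5130 × 0.92 / (4 × 5.67×10⁻⁸)]^(1/4) = (2.08×10¹⁰)^(1/4) = 380 K.

T_eq ≈ 380 K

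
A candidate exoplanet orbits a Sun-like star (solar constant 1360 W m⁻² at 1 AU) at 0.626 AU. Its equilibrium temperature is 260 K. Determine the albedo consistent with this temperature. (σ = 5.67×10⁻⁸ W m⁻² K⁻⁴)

Flux at 0.626 AU: S = 1360/0.626² = 3470 W m⁻².
From T_eq⁴ = S(1−A)/(4σ): 1−A = 4σT_eq⁴/S.
1−A = 4 × 5.67×10⁻⁸ × (260)⁴ / 3470 = 0.299.

A ≈ 0.70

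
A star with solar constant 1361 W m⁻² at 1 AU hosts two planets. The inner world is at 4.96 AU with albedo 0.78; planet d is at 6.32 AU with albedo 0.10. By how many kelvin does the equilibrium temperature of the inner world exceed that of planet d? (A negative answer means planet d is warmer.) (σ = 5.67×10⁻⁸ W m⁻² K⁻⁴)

T_eq = [S₀(1−A)/(4σd²)]^(1/4), so T ∝ (1−A)^(1/4) / √d.
T₁ = [1361×0.22/(4×5.67×10⁻⁸×4.96²)]^(1/4) = 85.59 K.
T₂ = [1361×0.90/(4×5.67×10⁻⁸×6.32²)]^(1/4) = 107.83 K.

ΔT ≈ -22.2 K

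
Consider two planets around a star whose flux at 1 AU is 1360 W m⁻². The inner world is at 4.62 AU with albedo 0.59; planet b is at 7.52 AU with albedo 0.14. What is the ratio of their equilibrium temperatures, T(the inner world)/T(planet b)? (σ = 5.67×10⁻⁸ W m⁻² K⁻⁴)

T_eq = [S₀(1−A)/(4σd²)]^(1/4), so T ∝ (1−A)^(1/4) / √d.
T₁ = [1360×0.41/(4×5.67×10⁻⁸×4.62²)]^(1/4) = 103.60 K.
T₂ = [1360×0.86/(4×5.67×10⁻⁸×7.52²)]^(1/4) = 97.72 K.

T₁/T₂ ≈ 1.060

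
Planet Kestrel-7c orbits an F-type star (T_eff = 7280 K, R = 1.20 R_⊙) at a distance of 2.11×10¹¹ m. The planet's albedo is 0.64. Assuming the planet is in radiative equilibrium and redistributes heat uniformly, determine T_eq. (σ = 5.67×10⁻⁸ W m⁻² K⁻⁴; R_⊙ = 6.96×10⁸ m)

T_eq ≈ 251 K

R_⋆ = 1.20 × 6.96×10⁸ = 8.35×10⁸ m.
L = 4πR_⋆²σT_⋆⁴ = 4π(8.35×10⁸)² × 5.67×10⁻⁸ × (7280)⁴ = 1.40×10²⁷ W.
S = L/(4πd²) = 2500 W m⁻².
Energy balance: absorbed = emitted ⇒ πR²·S(1−A) = 4πR²·σT_eq⁴, so T_eq⁴ = S(1−A)/(4σ).
T_eq = [2500 × 0.36 / (4 × 5.67×10⁻⁸)]^(1/4) = (3.96×10⁹)^(1/4) = 251 K.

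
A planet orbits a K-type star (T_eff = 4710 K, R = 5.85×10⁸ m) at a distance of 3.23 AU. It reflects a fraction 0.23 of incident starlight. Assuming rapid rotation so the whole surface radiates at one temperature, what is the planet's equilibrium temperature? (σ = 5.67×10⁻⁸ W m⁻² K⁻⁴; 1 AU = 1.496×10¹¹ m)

T_eq ≈ 109 K

d = 3.23 AU = 4.83×10¹¹ m.
L = 4πR_⋆²σT_⋆⁴ = 4π(5.85×10⁸)² × 5.67×10⁻⁸ × (4710)⁴ = 1.20×10²⁶ W.
S = L/(4πd²) = 40.9 W m⁻².
Energy balance: absorbed = emitted ⇒ πR²·S(1−A) = 4πR²·σT_eq⁴, so T_eq⁴ = S(1−A)/(4σ).
T_eq = [40.9 × 0.77 / (4 × 5.67×10⁻⁸)]^(1/4) = (1.39×10⁸)^(1/4) = 109 K.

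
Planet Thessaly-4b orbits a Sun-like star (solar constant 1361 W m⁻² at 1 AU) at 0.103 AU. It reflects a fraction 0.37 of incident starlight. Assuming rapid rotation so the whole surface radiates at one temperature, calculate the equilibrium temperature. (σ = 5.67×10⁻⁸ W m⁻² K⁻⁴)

Flux at 0.103 AU: S = 1361/0.103² = 1.28×10⁵ W m⁻².
Energy balance: absorbed = emitted ⇒ πR²·S(1−A) = 4πR²·σT_eq⁴, so T_eq⁴ = S(1−A)/(4σ).
T_eq = [1.28×10⁵ × 0.63 / (4 × 5.67×10⁻⁸)]^(1/4) = (3.56×10¹¹)^(1/4) = 773 K.

T_eq ≈ 773 K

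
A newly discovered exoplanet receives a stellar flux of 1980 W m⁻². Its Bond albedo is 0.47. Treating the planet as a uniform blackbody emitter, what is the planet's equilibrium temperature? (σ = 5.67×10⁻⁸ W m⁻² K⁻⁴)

T_eq ≈ 261 K

Energy balance: absorbed = emitted ⇒ πR²·S(1−A) = 4πR²·σT_eq⁴, so T_eq⁴ = S(1−A)/(4σ).
T_eq = [1980 × 0.53 / (4 × 5.67×10⁻⁸)]^(1/4) = (4.63×10⁹)^(1/4) = 261 K.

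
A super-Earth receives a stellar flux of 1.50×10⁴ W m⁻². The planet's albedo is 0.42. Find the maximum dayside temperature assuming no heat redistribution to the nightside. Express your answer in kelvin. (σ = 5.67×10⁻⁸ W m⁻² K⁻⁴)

T_ss ≈ 626 K

With no redistribution each surface element balances locally: S(1−A) = σT⁴.
T = [1.50×10⁴ × 0.58 / 5.67×10⁻⁸]^(1/4) = (1.53×10¹¹)^(1/4) = 626 K.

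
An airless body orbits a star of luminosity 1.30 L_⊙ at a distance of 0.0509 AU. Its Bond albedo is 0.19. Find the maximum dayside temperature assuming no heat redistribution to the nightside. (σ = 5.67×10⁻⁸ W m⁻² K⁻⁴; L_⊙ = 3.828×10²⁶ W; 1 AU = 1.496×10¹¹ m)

d = 0.0509 AU = 7.61×10⁹ m.
L = 1.30 × 3.828×10²⁶ = 4.98×10²⁶ W.
Flux: S = L/(4πd²) = 4.98×10²⁶/(4π×(7.61×10⁹)²) = 6.83×10⁵ W m⁻².
With no redistribution each surface element balances locally: S(1−A) = σT⁴.
T = [6.83×10⁵ × 0.81 / 5.67×10⁻⁸]^(1/4) = (9.76×10¹²)^(1/4) = 1770 K.

T_ss ≈ 1770 K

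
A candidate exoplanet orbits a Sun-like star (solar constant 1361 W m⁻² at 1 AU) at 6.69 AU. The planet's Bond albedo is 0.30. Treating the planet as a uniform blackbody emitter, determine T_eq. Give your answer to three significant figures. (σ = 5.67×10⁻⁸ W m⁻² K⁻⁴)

T_eq ≈ 98.4 K

Flux at 6.69 AU: S = 1361/6.69² = 30.4 W m⁻².
Energy balance: absorbed = emitted ⇒ πR²·S(1−A) = 4πR²·σT_eq⁴, so T_eq⁴ = S(1−A)/(4σ).
T_eq = [30.4 × 0.70 / (4 × 5.67×10⁻⁸)]^(1/4) = (9.39×10⁷)^(1/4) = 98.4 K.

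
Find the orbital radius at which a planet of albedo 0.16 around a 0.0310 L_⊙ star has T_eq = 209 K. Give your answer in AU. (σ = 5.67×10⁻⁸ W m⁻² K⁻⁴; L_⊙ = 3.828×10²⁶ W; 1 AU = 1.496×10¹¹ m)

d ≈ 0.286 AU

L = 0.0310 × 3.828×10²⁶ = 1.19×10²⁵ W.
From T_eq⁴ = L(1−A)/(16πσd²): d = √[L(1−A)/(16πσT_eq⁴)].
d = √[1.19×10²⁵ × 0.84 / (16π × 5.67×10⁻⁸ × (209)⁴)] = 4.28×10¹⁰ m = 0.286 AU.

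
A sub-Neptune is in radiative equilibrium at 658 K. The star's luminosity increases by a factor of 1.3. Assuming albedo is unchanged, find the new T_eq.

T_eq ≈ 703 K

T_eq ∝ L^(1/4) · d^(−1/2).
T′ = 658 × 1.3^(1/4) = 703 K.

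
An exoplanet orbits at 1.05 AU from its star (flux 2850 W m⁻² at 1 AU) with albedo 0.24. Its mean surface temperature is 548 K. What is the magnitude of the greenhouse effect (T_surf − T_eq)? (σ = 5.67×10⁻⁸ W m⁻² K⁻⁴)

ΔT ≈ 242.9 K

S = 2850/1.05² = 2585 W m⁻².
T_eq = [S(1−A)/(4σ)]^(1/4) = [2585×0.76/(4×5.67×10⁻⁸)]^(1/4) = 305.1 K.
ΔT = T_surf − T_eq = 548 − 305.1.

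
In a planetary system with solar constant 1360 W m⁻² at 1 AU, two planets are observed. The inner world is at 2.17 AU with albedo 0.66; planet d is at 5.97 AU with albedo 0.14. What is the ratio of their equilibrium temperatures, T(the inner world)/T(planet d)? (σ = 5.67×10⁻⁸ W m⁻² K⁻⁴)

T_eq = [S₀(1−A)/(4σd²)]^(1/4), so T ∝ (1−A)^(1/4) / √d.
T₁ = [1360×0.34/(4×5.67×10⁻⁸×2.17²)]^(1/4) = 144.25 K.
T₂ = [1360×0.86/(4×5.67×10⁻⁸×5.97²)]^(1/4) = 109.68 K.

T₁/T₂ ≈ 1.315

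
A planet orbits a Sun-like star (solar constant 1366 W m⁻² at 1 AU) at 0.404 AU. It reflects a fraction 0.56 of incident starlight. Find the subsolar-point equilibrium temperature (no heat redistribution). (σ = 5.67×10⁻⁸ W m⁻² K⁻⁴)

Flux at 0.404 AU: S = 1366/0.404² = 8370 W m⁻².
At the subsolar point the surface absorbs S(1−A) and emits σT⁴ per unit area — no factor of 4, since only the local patch is in balance.
T = [8370 × 0.44 / 5.67×10⁻⁸]^(1/4) = (6.49×10¹⁰)^(1/4) = 505 K.

T_ss ≈ 505 K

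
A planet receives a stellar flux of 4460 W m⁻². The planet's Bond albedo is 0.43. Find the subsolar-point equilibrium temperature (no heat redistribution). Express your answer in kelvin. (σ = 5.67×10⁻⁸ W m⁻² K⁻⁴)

At the subsolar point the surface absorbs S(1−A) and emits σT⁴ per unit area — no factor of 4, since only the local patch is in balance.
T = [4460 × 0.57 / 5.67×10⁻⁸]^(1/4) = (4.48×10¹⁰)^(1/4) = 460 K.

T_ss ≈ 460 K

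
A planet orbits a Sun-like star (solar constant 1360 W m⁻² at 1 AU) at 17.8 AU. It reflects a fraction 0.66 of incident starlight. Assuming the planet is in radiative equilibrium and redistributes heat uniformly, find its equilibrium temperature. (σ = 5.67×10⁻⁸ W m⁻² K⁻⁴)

Flux at 17.8 AU: S = 1360/17.8² = 4.29 W m⁻².
Energy balance: absorbed = emitted ⇒ πR²·S(1−A) = 4πR²·σT_eq⁴, so T_eq⁴ = S(1−A)/(4σ).
T_eq = [4.29 × 0.34 / (4 × 5.67×10⁻⁸)]^(1/4) = (6.43×10⁶)^(1/4) = 50.4 K.

T_eq ≈ 50.4 K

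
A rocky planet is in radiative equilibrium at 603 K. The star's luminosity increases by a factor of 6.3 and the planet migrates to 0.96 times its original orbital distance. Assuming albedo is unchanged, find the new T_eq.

T_eq ≈ 975 K

T_eq ∝ L^(1/4) · d^(−1/2).
T′ = 603 × 6.3^(1/4) / 0.96^(1/2) = 975 K.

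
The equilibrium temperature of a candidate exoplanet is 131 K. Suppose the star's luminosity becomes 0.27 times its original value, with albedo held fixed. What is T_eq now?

T_eq ≈ 94.4 K

T_eq ∝ L^(1/4) · d^(−1/2).
T′ = 131 × 0.27^(1/4) = 94.4 K.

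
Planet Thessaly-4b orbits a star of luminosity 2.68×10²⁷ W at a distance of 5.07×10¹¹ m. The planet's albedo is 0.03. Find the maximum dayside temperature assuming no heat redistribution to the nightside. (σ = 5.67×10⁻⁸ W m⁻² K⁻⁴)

T_ss ≈ 345 K

Flux: S = L/(4πd²) = 2.68×10²⁷/(4π×(5.07×10¹¹)²) = 830 W m⁻².
With no redistribution each surface element balances locally: S(1−A) = σT⁴.
T = [830 × 0.97 / 5.67×10⁻⁸]^(1/4) = (1.42×10¹⁰)^(1/4) = 345 K.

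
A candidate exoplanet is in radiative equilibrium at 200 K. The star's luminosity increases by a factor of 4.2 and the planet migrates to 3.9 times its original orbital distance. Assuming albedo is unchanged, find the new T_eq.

T_eq ≈ 145 K

T_eq ∝ L^(1/4) · d^(−1/2).
T′ = 200 × 4.2^(1/4) / 3.9^(1/2) = 145 K.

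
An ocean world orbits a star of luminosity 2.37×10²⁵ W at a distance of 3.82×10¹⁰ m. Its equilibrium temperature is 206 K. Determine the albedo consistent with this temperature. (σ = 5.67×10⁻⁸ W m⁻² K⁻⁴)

Flux: S = L/(4πd²) = 2.37×10²⁵/(4π×(3.82×10¹⁰)²) = 1290 W m⁻².
From T_eq⁴ = S(1−A)/(4σ): 1−A = 4σT_eq⁴/S.
1−A = 4 × 5.67×10⁻⁸ × (206)⁴ / 1290 = 0.316.

A ≈ 0.68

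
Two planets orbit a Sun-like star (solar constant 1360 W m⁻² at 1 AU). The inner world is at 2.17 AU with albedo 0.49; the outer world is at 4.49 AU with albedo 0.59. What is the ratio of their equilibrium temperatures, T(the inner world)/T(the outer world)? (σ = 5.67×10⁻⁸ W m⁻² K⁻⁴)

T₁/T₂ ≈ 1.519

T_eq = [S₀(1−A)/(4σd²)]^(1/4), so T ∝ (1−A)^(1/4) / √d.
T₁ = [1360×0.51/(4×5.67×10⁻⁸×2.17²)]^(1/4) = 159.64 K.
T₂ = [1360×0.41/(4×5.67×10⁻⁸×4.49²)]^(1/4) = 105.09 K.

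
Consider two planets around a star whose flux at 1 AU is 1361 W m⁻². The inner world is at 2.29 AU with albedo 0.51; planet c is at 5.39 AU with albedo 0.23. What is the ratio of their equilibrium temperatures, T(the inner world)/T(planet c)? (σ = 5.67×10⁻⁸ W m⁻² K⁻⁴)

T₁/T₂ ≈ 1.370

T_eq = [S₀(1−A)/(4σd²)]^(1/4), so T ∝ (1−A)^(1/4) / √d.
T₁ = [1361×0.49/(4×5.67×10⁻⁸×2.29²)]^(1/4) = 153.88 K.
T₂ = [1361×0.77/(4×5.67×10⁻⁸×5.39²)]^(1/4) = 112.30 K.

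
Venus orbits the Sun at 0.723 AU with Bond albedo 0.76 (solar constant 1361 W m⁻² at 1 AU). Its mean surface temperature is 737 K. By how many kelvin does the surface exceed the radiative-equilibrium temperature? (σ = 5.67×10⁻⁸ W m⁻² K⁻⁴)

S = 1361/0.723² = 2604 W m⁻².
T_eq = [S(1−A)/(4σ)]^(1/4) = [2604×0.24/(4×5.67×10⁻⁸)]^(1/4) = 229.1 K.
ΔT = T_surf − T_eq = 737 − 229.1.

ΔT ≈ 507.9 K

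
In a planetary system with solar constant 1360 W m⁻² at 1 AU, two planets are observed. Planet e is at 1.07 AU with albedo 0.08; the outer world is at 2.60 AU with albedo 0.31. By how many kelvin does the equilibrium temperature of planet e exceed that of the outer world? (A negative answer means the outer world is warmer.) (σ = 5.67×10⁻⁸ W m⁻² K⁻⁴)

T_eq = [S₀(1−A)/(4σd²)]^(1/4), so T ∝ (1−A)^(1/4) / √d.
T₁ = [1360×0.92/(4×5.67×10⁻⁸×1.07²)]^(1/4) = 263.47 K.
T₂ = [1360×0.69/(4×5.67×10⁻⁸×2.60²)]^(1/4) = 157.29 K.

ΔT ≈ 106.2 K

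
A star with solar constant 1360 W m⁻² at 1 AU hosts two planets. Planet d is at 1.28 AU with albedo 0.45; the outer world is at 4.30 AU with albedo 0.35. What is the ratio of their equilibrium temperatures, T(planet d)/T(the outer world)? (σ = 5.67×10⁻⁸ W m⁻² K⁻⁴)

T₁/T₂ ≈ 1.758

T_eq = [S₀(1−A)/(4σd²)]^(1/4), so T ∝ (1−A)^(1/4) / √d.
T₁ = [1360×0.55/(4×5.67×10⁻⁸×1.28²)]^(1/4) = 211.82 K.
T₂ = [1360×0.65/(4×5.67×10⁻⁸×4.30²)]^(1/4) = 120.49 K.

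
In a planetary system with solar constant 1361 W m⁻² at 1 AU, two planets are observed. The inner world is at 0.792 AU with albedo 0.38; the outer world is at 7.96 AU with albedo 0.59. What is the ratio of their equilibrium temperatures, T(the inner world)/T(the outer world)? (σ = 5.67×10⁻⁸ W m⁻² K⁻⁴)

T₁/T₂ ≈ 3.516

T_eq = [S₀(1−A)/(4σd²)]^(1/4), so T ∝ (1−A)^(1/4) / √d.
T₁ = [1361×0.62/(4×5.67×10⁻⁸×0.792²)]^(1/4) = 277.52 K.
T₂ = [1361×0.41/(4×5.67×10⁻⁸×7.96²)]^(1/4) = 78.94 K.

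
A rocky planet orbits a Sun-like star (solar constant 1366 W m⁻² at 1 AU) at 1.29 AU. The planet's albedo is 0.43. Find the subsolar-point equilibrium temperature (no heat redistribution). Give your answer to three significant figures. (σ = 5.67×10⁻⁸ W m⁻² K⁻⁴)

Flux at 1.29 AU: S = 1366/1.29² = 821 W m⁻².
At the subsolar point the surface absorbs S(1−A) and emits σT⁴ per unit area — no factor of 4, since only the local patch is in balance.
T = [821 × 0.57 / 5.67×10⁻⁸]^(1/4) = (8.25×10⁹)^(1/4) = 301 K.

T_ss ≈ 301 K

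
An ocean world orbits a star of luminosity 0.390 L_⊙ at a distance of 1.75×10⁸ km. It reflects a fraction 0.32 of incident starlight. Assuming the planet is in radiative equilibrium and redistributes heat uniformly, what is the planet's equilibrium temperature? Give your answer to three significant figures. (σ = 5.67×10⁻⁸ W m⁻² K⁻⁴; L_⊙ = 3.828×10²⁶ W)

d = 1.75×10⁸ km = 1.75×10¹¹ m.
L = 0.390 × 3.828×10²⁶ = 1.49×10²⁶ W.
Flux: S = L/(4πd²) = 1.49×10²⁶/(4π×(1.75×10¹¹)²) = 388 W m⁻².
Energy balance: absorbed = emitted ⇒ πR²·S(1−A) = 4πR²·σT_eq⁴, so T_eq⁴ = S(1−A)/(4σ).
T_eq = [388 × 0.68 / (4 × 5.67×10⁻⁸)]^(1/4) = (1.16×10⁹)^(1/4) = 185 K.

T_eq ≈ 185 K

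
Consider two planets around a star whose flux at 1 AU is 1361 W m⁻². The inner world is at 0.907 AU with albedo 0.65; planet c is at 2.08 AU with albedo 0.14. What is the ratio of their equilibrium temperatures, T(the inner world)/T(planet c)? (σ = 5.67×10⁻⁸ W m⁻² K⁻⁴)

T₁/T₂ ≈ 1.210

T_eq = [S₀(1−A)/(4σd²)]^(1/4), so T ∝ (1−A)^(1/4) / √d.
T₁ = [1361×0.35/(4×5.67×10⁻⁸×0.907²)]^(1/4) = 224.78 K.
T₂ = [1361×0.86/(4×5.67×10⁻⁸×2.08²)]^(1/4) = 185.84 K.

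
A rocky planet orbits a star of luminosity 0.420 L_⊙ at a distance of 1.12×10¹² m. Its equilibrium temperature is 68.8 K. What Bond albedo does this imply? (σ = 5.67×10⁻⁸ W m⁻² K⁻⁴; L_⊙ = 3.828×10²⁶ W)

A ≈ 0.50

L = 0.420 × 3.828×10²⁶ = 1.61×10²⁶ W.
Flux: S = L/(4πd²) = 1.61×10²⁶/(4π×(1.12×10¹²)²) = 10.2 W m⁻².
From T_eq⁴ = S(1−A)/(4σ): 1−A = 4σT_eq⁴/S.
1−A = 4 × 5.67×10⁻⁸ × (68.8)⁴ / 10.2 = 0.498.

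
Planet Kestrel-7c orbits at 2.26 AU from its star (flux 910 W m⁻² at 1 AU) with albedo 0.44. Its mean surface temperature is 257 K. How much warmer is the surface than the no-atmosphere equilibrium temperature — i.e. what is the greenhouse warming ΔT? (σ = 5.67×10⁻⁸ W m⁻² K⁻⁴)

ΔT ≈ 112.2 K

S = 910/2.26² = 178.2 W m⁻².
T_eq = [S(1−A)/(4σ)]^(1/4) = [178.2×0.56/(4×5.67×10⁻⁸)]^(1/4) = 144.8 K.
ΔT = T_surf − T_eq = 257 − 144.8.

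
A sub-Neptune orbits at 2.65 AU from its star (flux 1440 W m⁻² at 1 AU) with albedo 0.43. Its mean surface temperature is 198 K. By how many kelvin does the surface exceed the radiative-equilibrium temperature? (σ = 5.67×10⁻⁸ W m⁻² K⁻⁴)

ΔT ≈ 47.3 K

S = 1440/2.65² = 205.1 W m⁻².
T_eq = [S(1−A)/(4σ)]^(1/4) = [205.1×0.57/(4×5.67×10⁻⁸)]^(1/4) = 150.7 K.
ΔT = T_surf − T_eq = 198 − 150.7.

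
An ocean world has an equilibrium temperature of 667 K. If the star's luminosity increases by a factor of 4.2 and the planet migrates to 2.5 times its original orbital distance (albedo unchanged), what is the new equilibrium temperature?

T_eq ≈ 604 K

T_eq ∝ L^(1/4) · d^(−1/2).
T′ = 667 × 4.2^(1/4) / 2.5^(1/2) = 604 K.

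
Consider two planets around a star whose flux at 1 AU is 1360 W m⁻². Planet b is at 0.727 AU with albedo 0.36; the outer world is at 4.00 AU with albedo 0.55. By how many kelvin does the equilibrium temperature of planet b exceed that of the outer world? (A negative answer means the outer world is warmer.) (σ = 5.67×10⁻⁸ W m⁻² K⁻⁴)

T_eq = [S₀(1−A)/(4σd²)]^(1/4), so T ∝ (1−A)^(1/4) / √d.
T₁ = [1360×0.64/(4×5.67×10⁻⁸×0.727²)]^(1/4) = 291.91 K.
T₂ = [1360×0.45/(4×5.67×10⁻⁸×4.00²)]^(1/4) = 113.96 K.

ΔT ≈ 178.0 K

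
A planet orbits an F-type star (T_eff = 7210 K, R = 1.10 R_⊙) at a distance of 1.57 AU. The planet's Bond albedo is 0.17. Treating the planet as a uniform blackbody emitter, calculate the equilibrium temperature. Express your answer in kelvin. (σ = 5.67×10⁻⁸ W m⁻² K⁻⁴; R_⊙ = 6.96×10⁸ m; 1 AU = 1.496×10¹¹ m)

T_eq ≈ 278 K

R_⋆ = 1.10 × 6.96×10⁸ = 7.66×10⁸ m.
d = 1.57 AU = 2.35×10¹¹ m.
L = 4πR_⋆²σT_⋆⁴ = 4π(7.66×10⁸)² × 5.67×10⁻⁸ × (7210)⁴ = 1.13×10²⁷ W.
S = L/(4πd²) = 1630 W m⁻².
Energy balance: absorbed = emitted ⇒ πR²·S(1−A) = 4πR²·σT_eq⁴, so T_eq⁴ = S(1−A)/(4σ).
T_eq = [1630 × 0.83 / (4 × 5.67×10⁻⁸)]^(1/4) = (5.96×10⁹)^(1/4) = 278 K.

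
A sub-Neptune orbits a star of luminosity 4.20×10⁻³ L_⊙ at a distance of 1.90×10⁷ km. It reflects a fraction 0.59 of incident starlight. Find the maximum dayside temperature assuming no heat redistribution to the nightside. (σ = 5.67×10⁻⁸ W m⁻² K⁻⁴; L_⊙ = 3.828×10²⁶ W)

T_ss ≈ 225 K

d = 1.90×10⁷ km = 1.90×10¹⁰ m.
L = 4.20×10⁻³ × 3.828×10²⁶ = 1.61×10²⁴ W.
Flux: S = L/(4πd²) = 1.61×10²⁴/(4π×(1.90×10¹⁰)²) = 354 W m⁻².
With no redistribution each surface element balances locally: S(1−A) = σT⁴.
T = [354 × 0.41 / 5.67×10⁻⁸]^(1/4) = (2.56×10⁹)^(1/4) = 225 K.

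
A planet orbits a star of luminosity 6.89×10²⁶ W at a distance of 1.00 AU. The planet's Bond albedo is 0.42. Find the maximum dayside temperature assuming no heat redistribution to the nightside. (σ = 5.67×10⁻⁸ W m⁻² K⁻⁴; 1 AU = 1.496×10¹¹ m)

T_ss ≈ 398 K

d = 1.00 AU = 1.50×10¹¹ m.
Flux: S = L/(4πd²) = 6.89×10²⁶/(4π×(1.50×10¹¹)²) = 2450 W m⁻².
With no redistribution each surface element balances locally: S(1−A) = σT⁴.
T = [2450 × 0.58 / 5.67×10⁻⁸]^(1/4) = (2.51×10¹⁰)^(1/4) = 398 K.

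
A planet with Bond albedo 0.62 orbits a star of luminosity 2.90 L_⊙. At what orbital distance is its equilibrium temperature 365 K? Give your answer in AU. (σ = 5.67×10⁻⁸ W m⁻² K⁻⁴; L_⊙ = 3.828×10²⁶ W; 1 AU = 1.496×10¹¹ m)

d ≈ 0.610 AU

L = 2.90 × 3.828×10²⁶ = 1.11×10²⁷ W.
From T_eq⁴ = L(1−A)/(16πσd²): d = √[L(1−A)/(16πσT_eq⁴)].
d = √[1.11×10²⁷ × 0.38 / (16π × 5.67×10⁻⁸ × (365)⁴)] = 9.13×10¹⁰ m = 0.610 AU.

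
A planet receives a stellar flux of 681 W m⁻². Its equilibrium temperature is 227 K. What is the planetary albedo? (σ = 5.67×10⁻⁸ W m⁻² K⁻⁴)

A ≈ 0.12

From T_eq⁴ = S(1−A)/(4σ): 1−A = 4σT_eq⁴/S.
1−A = 4 × 5.67×10⁻⁸ × (227)⁴ / 681 = 0.884.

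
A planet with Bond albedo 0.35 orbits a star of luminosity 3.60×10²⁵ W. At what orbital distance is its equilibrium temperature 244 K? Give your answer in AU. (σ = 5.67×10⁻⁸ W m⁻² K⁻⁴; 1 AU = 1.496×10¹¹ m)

From T_eq⁴ = L(1−A)/(16πσd²): d = √[L(1−A)/(16πσT_eq⁴)].
d = √[3.60×10²⁵ × 0.65 / (16π × 5.67×10⁻⁸ × (244)⁴)] = 4.81×10¹⁰ m = 0.322 AU.

d ≈ 0.322 AU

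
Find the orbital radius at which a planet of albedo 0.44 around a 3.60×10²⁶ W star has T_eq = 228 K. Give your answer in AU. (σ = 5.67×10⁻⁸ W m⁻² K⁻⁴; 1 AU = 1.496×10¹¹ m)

d ≈ 1.08 AU

From T_eq⁴ = L(1−A)/(16πσd²): d = √[L(1−A)/(16πσT_eq⁴)].
d = √[3.60×10²⁶ × 0.56 / (16π × 5.67×10⁻⁸ × (228)⁴)] = 1.62×10¹¹ m = 1.08 AU.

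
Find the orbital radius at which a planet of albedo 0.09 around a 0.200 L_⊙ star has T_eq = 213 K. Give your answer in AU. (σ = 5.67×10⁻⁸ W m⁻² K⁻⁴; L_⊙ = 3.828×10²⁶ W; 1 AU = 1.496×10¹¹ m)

d ≈ 0.728 AU

L = 0.200 × 3.828×10²⁶ = 7.66×10²⁵ W.
From T_eq⁴ = L(1−A)/(16πσd²): d = √[L(1−A)/(16πσT_eq⁴)].
d = √[7.66×10²⁵ × 0.91 / (16π × 5.67×10⁻⁸ × (213)⁴)] = 1.09×10¹¹ m = 0.728 AU.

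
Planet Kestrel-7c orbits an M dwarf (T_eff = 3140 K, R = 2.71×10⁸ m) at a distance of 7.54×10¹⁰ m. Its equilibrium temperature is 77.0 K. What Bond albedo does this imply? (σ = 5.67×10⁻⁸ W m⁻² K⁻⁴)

L = 4πR_⋆²σT_⋆⁴ = 4π(2.71×10⁸)² × 5.67×10⁻⁸ × (3140)⁴ = 5.09×10²⁴ W.
S = L/(4πd²) = 71.2 W m⁻².
From T_eq⁴ = S(1−A)/(4σ): 1−A = 4σT_eq⁴/S.
1−A = 4 × 5.67×10⁻⁸ × (77.0)⁴ / 71.2 = 0.112.

A ≈ 0.89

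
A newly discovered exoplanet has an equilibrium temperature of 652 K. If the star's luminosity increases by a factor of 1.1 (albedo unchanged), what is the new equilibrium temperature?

T_eq ≈ 668 K

T_eq ∝ L^(1/4) · d^(−1/2).
T′ = 652 × 1.1^(1/4) = 668 K.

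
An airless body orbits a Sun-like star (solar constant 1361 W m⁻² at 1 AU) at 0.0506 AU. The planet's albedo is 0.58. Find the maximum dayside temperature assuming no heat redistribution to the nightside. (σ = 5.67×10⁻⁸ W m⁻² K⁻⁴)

Flux at 0.0506 AU: S = 1361/0.0506² = 5.32×10⁵ W m⁻².
With no redistribution each surface element balances locally: S(1−A) = σT⁴.
T = [5.32×10⁵ × 0.42 / 5.67×10⁻⁸]^(1/4) = (3.94×10¹²)^(1/4) = 1410 K.

T_ss ≈ 1410 K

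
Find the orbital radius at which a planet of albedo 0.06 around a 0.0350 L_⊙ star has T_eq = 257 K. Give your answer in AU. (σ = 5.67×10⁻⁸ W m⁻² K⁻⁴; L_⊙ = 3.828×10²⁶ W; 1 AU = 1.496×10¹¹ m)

d ≈ 0.213 AU

L = 0.0350 × 3.828×10²⁶ = 1.34×10²⁵ W.
From T_eq⁴ = L(1−A)/(16πσd²): d = √[L(1−A)/(16πσT_eq⁴)].
d = √[1.34×10²⁵ × 0.94 / (16π × 5.67×10⁻⁸ × (257)⁴)] = 3.18×10¹⁰ m = 0.213 AU.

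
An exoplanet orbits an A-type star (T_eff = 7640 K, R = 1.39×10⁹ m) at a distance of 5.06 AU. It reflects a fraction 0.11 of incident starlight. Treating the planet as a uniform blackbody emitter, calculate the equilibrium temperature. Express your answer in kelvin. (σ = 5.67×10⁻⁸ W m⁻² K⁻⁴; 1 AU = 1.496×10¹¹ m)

T_eq ≈ 225 K

d = 5.06 AU = 7.57×10¹¹ m.
L = 4πR_⋆²σT_⋆⁴ = 4π(1.39×10⁹)² × 5.67×10⁻⁸ × (7640)⁴ = 4.69×10²⁷ W.
S = L/(4πd²) = 651 W m⁻².
Energy balance: absorbed = emitted ⇒ πR²·S(1−A) = 4πR²·σT_eq⁴, so T_eq⁴ = S(1−A)/(4σ).
T_eq = [651 × 0.89 / (4 × 5.67×10⁻⁸)]^(1/4) = (2.56×10⁹)^(1/4) = 225 K.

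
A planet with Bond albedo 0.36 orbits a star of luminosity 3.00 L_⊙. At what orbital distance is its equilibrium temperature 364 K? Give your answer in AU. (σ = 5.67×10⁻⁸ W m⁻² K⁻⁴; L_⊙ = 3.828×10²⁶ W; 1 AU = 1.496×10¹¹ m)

L = 3.00 × 3.828×10²⁶ = 1.15×10²⁷ W.
From T_eq⁴ = L(1−A)/(16πσd²): d = √[L(1−A)/(16πσT_eq⁴)].
d = √[1.15×10²⁷ × 0.64 / (16π × 5.67×10⁻⁸ × (364)⁴)] = 1.21×10¹¹ m = 0.810 AU.

d ≈ 0.810 AU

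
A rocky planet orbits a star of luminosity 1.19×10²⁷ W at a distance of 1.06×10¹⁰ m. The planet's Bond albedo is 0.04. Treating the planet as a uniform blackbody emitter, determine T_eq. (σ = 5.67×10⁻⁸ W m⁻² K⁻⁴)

T_eq ≈ 1370 K

Flux: S = L/(4πd²) = 1.19×10²⁷/(4π×(1.06×10¹⁰)²) = 8.43×10⁵ W m⁻².
Energy balance: absorbed = emitted ⇒ πR²·S(1−A) = 4πR²·σT_eq⁴, so T_eq⁴ = S(1−A)/(4σ).
T_eq = [8.43×10⁵ × 0.96 / (4 × 5.67×10⁻⁸)]^(1/4) = (3.57×10¹²)^(1/4) = 1370 K.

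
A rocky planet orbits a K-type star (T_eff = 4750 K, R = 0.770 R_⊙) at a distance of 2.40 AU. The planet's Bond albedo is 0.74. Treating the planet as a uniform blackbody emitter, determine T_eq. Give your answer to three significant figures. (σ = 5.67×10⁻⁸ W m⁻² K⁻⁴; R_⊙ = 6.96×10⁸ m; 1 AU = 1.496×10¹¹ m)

T_eq ≈ 92.7 K

R_⋆ = 0.770 × 6.96×10⁸ = 5.36×10⁸ m.
d = 2.40 AU = 3.59×10¹¹ m.
L = 4πR_⋆²σT_⋆⁴ = 4π(5.36×10⁸)² × 5.67×10⁻⁸ × (4750)⁴ = 1.04×10²⁶ W.
S = L/(4πd²) = 64.3 W m⁻².
Energy balance: absorbed = emitted ⇒ πR²·S(1−A) = 4πR²·σT_eq⁴, so T_eq⁴ = S(1−A)/(4σ).
T_eq = [64.3 × 0.26 / (4 × 5.67×10⁻⁸)]^(1/4) = (7.37×10⁷)^(1/4) = 92.7 K.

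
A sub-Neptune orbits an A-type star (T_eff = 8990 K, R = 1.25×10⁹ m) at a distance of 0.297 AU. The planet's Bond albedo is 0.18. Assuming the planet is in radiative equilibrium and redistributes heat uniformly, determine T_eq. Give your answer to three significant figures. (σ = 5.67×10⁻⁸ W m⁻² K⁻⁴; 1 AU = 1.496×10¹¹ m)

d = 0.297 AU = 4.44×10¹⁰ m.
L = 4πR_⋆²σT_⋆⁴ = 4π(1.25×10⁹)² × 5.67×10⁻⁸ × (8990)⁴ = 7.27×10²⁷ W.
S = L/(4πd²) = 2.93×10⁵ W m⁻².
Energy balance: absorbed = emitted ⇒ πR²·S(1−A) = 4πR²·σT_eq⁴, so T_eq⁴ = S(1−A)/(4σ).
T_eq = [2.93×10⁵ × 0.82 / (4 × 5.67×10⁻⁸)]^(1/4) = (1.06×10¹²)^(1/4) = 1010 K.

T_eq ≈ 1010 K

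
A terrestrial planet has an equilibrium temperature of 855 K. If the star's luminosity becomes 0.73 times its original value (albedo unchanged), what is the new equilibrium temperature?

T_eq ≈ 790 K

T_eq ∝ L^(1/4) · d^(−1/2).
T′ = 855 × 0.73^(1/4) = 790 K.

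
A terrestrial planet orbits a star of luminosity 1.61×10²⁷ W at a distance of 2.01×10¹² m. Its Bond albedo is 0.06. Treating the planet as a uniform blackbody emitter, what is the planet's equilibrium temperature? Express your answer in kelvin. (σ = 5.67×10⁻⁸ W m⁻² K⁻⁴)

T_eq ≈ 107 K

Flux: S = L/(4πd²) = 1.61×10²⁷/(4π×(2.01×10¹²)²) = 31.7 W m⁻².
Energy balance: absorbed = emitted ⇒ πR²·S(1−A) = 4πR²·σT_eq⁴, so T_eq⁴ = S(1−A)/(4σ).
T_eq = [31.7 × 0.94 / (4 × 5.67×10⁻⁸)]^(1/4) = (1.31×10⁸)^(1/4) = 107 K.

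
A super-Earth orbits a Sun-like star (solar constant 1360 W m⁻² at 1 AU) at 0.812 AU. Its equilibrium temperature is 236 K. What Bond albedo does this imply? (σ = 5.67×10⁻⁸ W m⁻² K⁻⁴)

A ≈ 0.66

Flux at 0.812 AU: S = 1360/0.812² = 2060 W m⁻².
From T_eq⁴ = S(1−A)/(4σ): 1−A = 4σT_eq⁴/S.
1−A = 4 × 5.67×10⁻⁸ × (236)⁴ / 2060 = 0.341.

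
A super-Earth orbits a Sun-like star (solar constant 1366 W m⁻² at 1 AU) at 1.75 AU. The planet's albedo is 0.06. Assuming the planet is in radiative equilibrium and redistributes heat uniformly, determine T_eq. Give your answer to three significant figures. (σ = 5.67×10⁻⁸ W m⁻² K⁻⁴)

T_eq ≈ 207 K

Flux at 1.75 AU: S = 1366/1.75² = 446 W m⁻².
Energy balance: absorbed = emitted ⇒ πR²·S(1−A) = 4πR²·σT_eq⁴, so T_eq⁴ = S(1−A)/(4σ).
T_eq = [446 × 0.94 / (4 × 5.67×10⁻⁸)]^(1/4) = (1.85×10⁹)^(1/4) = 207 K.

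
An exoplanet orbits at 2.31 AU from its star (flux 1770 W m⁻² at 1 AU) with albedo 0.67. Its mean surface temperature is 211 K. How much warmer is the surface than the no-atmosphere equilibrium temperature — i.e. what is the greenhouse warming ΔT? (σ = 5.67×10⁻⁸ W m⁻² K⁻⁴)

ΔT ≈ 62.8 K

S = 1770/2.31² = 331.7 W m⁻².
T_eq = [S(1−A)/(4σ)]^(1/4) = [331.7×0.33/(4×5.67×10⁻⁸)]^(1/4) = 148.2 K.
ΔT = T_surf − T_eq = 211 − 148.2.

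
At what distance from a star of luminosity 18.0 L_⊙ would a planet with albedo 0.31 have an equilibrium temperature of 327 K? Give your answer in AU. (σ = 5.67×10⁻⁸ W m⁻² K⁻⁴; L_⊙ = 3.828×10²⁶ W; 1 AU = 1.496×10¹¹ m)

d ≈ 2.55 AU

L = 18.0 × 3.828×10²⁶ = 6.89×10²⁷ W.
From T_eq⁴ = L(1−A)/(16πσd²): d = √[L(1−A)/(16πσT_eq⁴)].
d = √[6.89×10²⁷ × 0.69 / (16π × 5.67×10⁻⁸ × (327)⁴)] = 3.82×10¹¹ m = 2.55 AU.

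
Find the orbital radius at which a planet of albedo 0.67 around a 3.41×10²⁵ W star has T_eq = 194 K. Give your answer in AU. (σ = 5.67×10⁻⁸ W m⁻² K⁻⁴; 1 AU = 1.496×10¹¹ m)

From T_eq⁴ = L(1−A)/(16πσd²): d = √[L(1−A)/(16πσT_eq⁴)].
d = √[3.41×10²⁵ × 0.33 / (16π × 5.67×10⁻⁸ × (194)⁴)] = 5.28×10¹⁰ m = 0.353 AU.

d ≈ 0.353 AU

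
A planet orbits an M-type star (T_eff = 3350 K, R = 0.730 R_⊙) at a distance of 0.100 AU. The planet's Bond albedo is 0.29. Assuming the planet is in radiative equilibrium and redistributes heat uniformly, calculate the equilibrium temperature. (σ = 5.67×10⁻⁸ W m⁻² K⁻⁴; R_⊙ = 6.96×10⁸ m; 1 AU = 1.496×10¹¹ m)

R_⋆ = 0.730 × 6.96×10⁸ = 5.08×10⁸ m.
d = 0.100 AU = 1.50×10¹⁰ m.
L = 4πR_⋆²σT_⋆⁴ = 4π(5.08×10⁸)² × 5.67×10⁻⁸ × (3350)⁴ = 2.32×10²⁵ W.
S = L/(4πd²) = 8240 W m⁻².
Energy balance: absorbed = emitted ⇒ πR²·S(1−A) = 4πR²·σT_eq⁴, so T_eq⁴ = S(1−A)/(4σ).
T_eq = [8240 × 0.71 / (4 × 5.67×10⁻⁸)]^(1/4) = (2.58×10¹⁰)^(1/4) = 401 K.

T_eq ≈ 401 K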